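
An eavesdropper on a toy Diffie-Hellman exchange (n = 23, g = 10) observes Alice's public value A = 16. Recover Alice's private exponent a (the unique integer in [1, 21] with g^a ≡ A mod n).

Try successive powers of 10 modulo 23:
10^1 ≡ 10
10^2 ≡ 8
10^3 ≡ 11
10^4 ≡ 18
10^5 ≡ 19
10^6 ≡ 6
10^7 ≡ 14
10^8 ≡ 2
10^9 ≡ 20
10^10 ≡ 16
Found: a = 10.

10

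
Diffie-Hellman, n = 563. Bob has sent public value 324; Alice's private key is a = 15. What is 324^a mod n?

Shared key K = 324^15 mod 563.
324^1 ≡ 324 (mod 563)
324^2 = (324^1)^2 ≡ 324^2 = 104976 ≡ 258 (mod 563)
324^4 = (324^2)^2 ≡ 258^2 = 66564 ≡ 130 (mod 563)
324^8 = (324^4)^2 ≡ 130^2 = 16900 ≡ 10 (mod 563)
324^15 = 324^8 · 324^4 · 324^2 · 324^1 ≡ 10 · 130 · 258 · 324 ≡ 466 (mod 563).

466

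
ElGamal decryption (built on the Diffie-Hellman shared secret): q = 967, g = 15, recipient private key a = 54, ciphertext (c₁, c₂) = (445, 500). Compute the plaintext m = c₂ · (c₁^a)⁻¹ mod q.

Shared mask s = c₁^a mod q = 445^54 mod 967.
445^1 ≡ 445 (mod 967)
445^2 = (445^1)^2 ≡ 445^2 = 198025 ≡ 757 (mod 967)
445^4 = (445^2)^2 ≡ 757^2 = 573049 ≡ 585 (mod 967)
445^8 = (445^4)^2 ≡ 585^2 = 342225 ≡ 874 (mod 967)
445^16 = (445^8)^2 ≡ 874^2 = 763876 ≡ 913 (mod 967)
445^32 = (445^16)^2 ≡ 913^2 = 833569 ≡ 15 (mod 967)
445^54 = 445^32 · 445^16 · 445^4 · 445^2 ≡ 15 · 913 · 585 · 757 ≡ 332 (mod 967).
So s = 332; s⁻¹ ≡ 667 (mod 967).
m = c₂ · s⁻¹ mod 967 = 500 · 667 mod 967 = 852.

852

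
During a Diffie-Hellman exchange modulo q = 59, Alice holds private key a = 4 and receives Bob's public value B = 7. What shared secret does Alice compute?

Shared key K = 7^4 mod 59.
7^1 ≡ 7 (mod 59)
7^2 = (7^1)^2 ≡ 7^2 = 49 ≡ 49 (mod 59)
7^4 = (7^2)^2 ≡ 49^2 = 2401 ≡ 41 (mod 59)

41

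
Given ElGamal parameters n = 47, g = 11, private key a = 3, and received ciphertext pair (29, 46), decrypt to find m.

Shared mask s = c₁^a mod n = 29^3 mod 47.
29^1 ≡ 29 (mod 47)
29^2 = (29^1)^2 ≡ 29^2 = 841 ≡ 42 (mod 47)
29^3 = 29^2 · 29^1 ≡ 42 · 29 ≡ 43 (mod 47).
So s = 43; s⁻¹ ≡ 35 (mod 47).
m = c₂ · s⁻¹ mod 47 = 46 · 35 mod 47 = 12.

12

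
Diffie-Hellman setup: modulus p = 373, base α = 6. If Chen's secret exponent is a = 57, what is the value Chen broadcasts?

306

Public value = 6^57 (mod 373).
6^1 ≡ 6 (mod 373)
6^2 = (6^1)^2 ≡ 6^2 = 36 ≡ 36 (mod 373)
6^4 = (6^2)^2 ≡ 36^2 = 1296 ≡ 177 (mod 373)
6^8 = (6^4)^2 ≡ 177^2 = 31329 ≡ 370 (mod 373)
6^16 = (6^8)^2 ≡ 370^2 = 136900 ≡ 9 (mod 373)
6^32 = (6^16)^2 ≡ 9^2 = 81 ≡ 81 (mod 373)
6^57 = 6^32 · 6^16 · 6^8 · 6^1 ≡ 81 · 9 · 370 · 6 ≡ 306 (mod 373).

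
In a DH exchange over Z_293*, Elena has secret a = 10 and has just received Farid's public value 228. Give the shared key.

Shared key K = 228^10 mod 293.
228^1 ≡ 228 (mod 293)
228^2 = (228^1)^2 ≡ 228^2 = 51984 ≡ 123 (mod 293)
228^4 = (228^2)^2 ≡ 123^2 = 15129 ≡ 186 (mod 293)
228^8 = (228^4)^2 ≡ 186^2 = 34596 ≡ 22 (mod 293)
228^10 = 228^8 · 228^2 ≡ 22 · 123 ≡ 69 (mod 293).

69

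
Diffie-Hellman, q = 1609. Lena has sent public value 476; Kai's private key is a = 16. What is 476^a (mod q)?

Shared key K = 476^16 mod 1609.
476^1 ≡ 476 (mod 1609)
476^2 = (476^1)^2 ≡ 476^2 = 226576 ≡ 1316 (mod 1609)
476^4 = (476^2)^2 ≡ 1316^2 = 1731856 ≡ 572 (mod 1609)
476^8 = (476^4)^2 ≡ 572^2 = 327184 ≡ 557 (mod 1609)
476^16 = (476^8)^2 ≡ 557^2 = 310249 ≡ 1321 (mod 1609)

1321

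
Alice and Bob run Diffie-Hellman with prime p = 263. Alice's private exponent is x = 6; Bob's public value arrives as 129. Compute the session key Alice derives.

51

Shared key K = 129^6 mod 263.
129^1 ≡ 129 (mod 263)
129^2 = (129^1)^2 ≡ 129^2 = 16641 ≡ 72 (mod 263)
129^4 = (129^2)^2 ≡ 72^2 = 5184 ≡ 187 (mod 263)
129^6 = 129^4 · 129^2 ≡ 187 · 72 ≡ 51 (mod 263).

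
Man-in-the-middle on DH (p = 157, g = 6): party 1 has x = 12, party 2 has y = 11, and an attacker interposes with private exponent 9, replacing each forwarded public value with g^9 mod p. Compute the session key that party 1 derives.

108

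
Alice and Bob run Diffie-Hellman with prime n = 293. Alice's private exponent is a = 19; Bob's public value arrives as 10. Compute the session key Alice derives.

Shared key K = 10^19 mod 293.
10^1 ≡ 10 (mod 293)
10^2 = (10^1)^2 ≡ 10^2 = 100 ≡ 100 (mod 293)
10^4 = (10^2)^2 ≡ 100^2 = 10000 ≡ 38 (mod 293)
10^8 = (10^4)^2 ≡ 38^2 = 1444 ≡ 272 (mod 293)
10^16 = (10^8)^2 ≡ 272^2 = 73984 ≡ 148 (mod 293)
10^19 = 10^16 · 10^2 · 10^1 ≡ 148 · 100 · 10 ≡ 35 (mod 293).

35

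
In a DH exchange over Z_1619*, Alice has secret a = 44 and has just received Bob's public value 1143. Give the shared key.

Shared key K = 1143^44 mod 1619.
1143^1 ≡ 1143 (mod 1619)
1143^2 = (1143^1)^2 ≡ 1143^2 = 1306449 ≡ 1535 (mod 1619)
1143^4 = (1143^2)^2 ≡ 1535^2 = 2356225 ≡ 580 (mod 1619)
1143^8 = (1143^4)^2 ≡ 580^2 = 336400 ≡ 1267 (mod 1619)
1143^16 = (1143^8)^2 ≡ 1267^2 = 1605289 ≡ 860 (mod 1619)
1143^32 = (1143^16)^2 ≡ 860^2 = 739600 ≡ 1336 (mod 1619)
1143^44 = 1143^32 · 1143^8 · 1143^4 ≡ 1336 · 1267 · 580 ≡ 27 (mod 1619).

27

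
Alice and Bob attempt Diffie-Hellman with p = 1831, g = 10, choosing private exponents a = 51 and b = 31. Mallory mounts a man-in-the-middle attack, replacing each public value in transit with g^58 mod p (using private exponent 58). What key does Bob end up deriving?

Bob receives Mallory's public value M = 10^58 mod 1831 instead of the honest one.
10^1 ≡ 10 (mod 1831)
10^2 = (10^1)^2 ≡ 10^2 = 100 ≡ 100 (mod 1831)
10^4 = (10^2)^2 ≡ 100^2 = 10000 ≡ 845 (mod 1831)
10^8 = (10^4)^2 ≡ 845^2 = 714025 ≡ 1766 (mod 1831)
10^16 = (10^8)^2 ≡ 1766^2 = 3118756 ≡ 563 (mod 1831)
10^32 = (10^16)^2 ≡ 563^2 = 316969 ≡ 206 (mod 1831)
10^58 = 10^32 · 10^16 · 10^8 · 10^2 ≡ 206 · 563 · 1766 · 100 ≡ 489 (mod 1831).
So M = 489. Bob computes K = M^31 mod 1831.
489^1 ≡ 489 (mod 1831)
489^2 = (489^1)^2 ≡ 489^2 = 239121 ≡ 1091 (mod 1831)
489^4 = (489^2)^2 ≡ 1091^2 = 1190281 ≡ 131 (mod 1831)
489^8 = (489^4)^2 ≡ 131^2 = 17161 ≡ 682 (mod 1831)
489^16 = (489^8)^2 ≡ 682^2 = 465124 ≡ 50 (mod 1831)
489^31 = 489^16 · 489^8 · 489^4 · 489^2 · 489^1 ≡ 50 · 682 · 131 · 1091 · 489 ≡ 80 (mod 1831).

80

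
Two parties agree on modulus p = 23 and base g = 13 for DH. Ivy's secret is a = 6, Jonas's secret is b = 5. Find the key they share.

Jonas sends B = g^b mod p = 13^5 mod 23.
13^1 ≡ 13 (mod 23)
13^2 = (13^1)^2 ≡ 13^2 = 169 ≡ 8 (mod 23)
13^4 = (13^2)^2 ≡ 8^2 = 64 ≡ 18 (mod 23)
13^5 = 13^4 · 13^1 ≡ 18 · 13 ≡ 4 (mod 23).
So B = 4. Ivy then computes K = B^a mod p = 4^6 mod 23.
4^1 ≡ 4 (mod 23)
4^2 = (4^1)^2 ≡ 4^2 = 16 ≡ 16 (mod 23)
4^4 = (4^2)^2 ≡ 16^2 = 256 ≡ 3 (mod 23)
4^6 = 4^4 · 4^2 ≡ 3 · 16 ≡ 2 (mod 23).

2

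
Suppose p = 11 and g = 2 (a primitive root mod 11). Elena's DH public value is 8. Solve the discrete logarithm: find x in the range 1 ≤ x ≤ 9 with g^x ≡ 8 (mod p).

Try successive powers of 2 modulo 11:
2^1 ≡ 2
2^2 ≡ 4
2^3 ≡ 8
Found: x = 3.

3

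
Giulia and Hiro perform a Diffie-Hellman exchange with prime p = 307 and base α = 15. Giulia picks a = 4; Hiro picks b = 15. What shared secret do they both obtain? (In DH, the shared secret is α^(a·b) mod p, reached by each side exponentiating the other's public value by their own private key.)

171

Giulia sends A = α^a mod p = 15^4 mod 307.
15^1 ≡ 15 (mod 307)
15^2 = (15^1)^2 ≡ 15^2 = 225 ≡ 225 (mod 307)
15^4 = (15^2)^2 ≡ 225^2 = 50625 ≡ 277 (mod 307)
So A = 277. Hiro then computes K = A^b mod p = 277^15 mod 307.
277^1 ≡ 277 (mod 307)
277^2 = (277^1)^2 ≡ 277^2 = 76729 ≡ 286 (mod 307)
277^4 = (277^2)^2 ≡ 286^2 = 81796 ≡ 134 (mod 307)
277^8 = (277^4)^2 ≡ 134^2 = 17956 ≡ 150 (mod 307)
277^15 = 277^8 · 277^4 · 277^2 · 277^1 ≡ 150 · 134 · 286 · 277 ≡ 171 (mod 307).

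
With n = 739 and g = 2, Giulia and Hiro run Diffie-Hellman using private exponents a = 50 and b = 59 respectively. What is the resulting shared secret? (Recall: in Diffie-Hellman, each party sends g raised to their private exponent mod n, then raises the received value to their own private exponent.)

Hiro sends B = g^b mod n = 2^59 mod 739.
2^1 ≡ 2 (mod 739)
2^2 = (2^1)^2 ≡ 2^2 = 4 ≡ 4 (mod 739)
2^4 = (2^2)^2 ≡ 4^2 = 16 ≡ 16 (mod 739)
2^8 = (2^4)^2 ≡ 16^2 = 256 ≡ 256 (mod 739)
2^16 = (2^8)^2 ≡ 256^2 = 65536 ≡ 504 (mod 739)
2^32 = (2^16)^2 ≡ 504^2 = 254016 ≡ 539 (mod 739)
2^59 = 2^32 · 2^16 · 2^8 · 2^2 · 2^1 ≡ 539 · 504 · 256 · 4 · 2 ≡ 511 (mod 739).
So B = 511. Giulia then computes K = B^a mod n = 511^50 mod 739.
511^1 ≡ 511 (mod 739)
511^2 = (511^1)^2 ≡ 511^2 = 261121 ≡ 254 (mod 739)
511^4 = (511^2)^2 ≡ 254^2 = 64516 ≡ 223 (mod 739)
511^8 = (511^4)^2 ≡ 223^2 = 49729 ≡ 216 (mod 739)
511^16 = (511^8)^2 ≡ 216^2 = 46656 ≡ 99 (mod 739)
511^32 = (511^16)^2 ≡ 99^2 = 9801 ≡ 194 (mod 739)
511^50 = 511^32 · 511^16 · 511^2 ≡ 194 · 99 · 254 ≡ 185 (mod 739).

185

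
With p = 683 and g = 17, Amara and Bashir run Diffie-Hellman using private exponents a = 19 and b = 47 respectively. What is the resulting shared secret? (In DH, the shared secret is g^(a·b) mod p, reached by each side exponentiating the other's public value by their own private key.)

Bashir sends B = g^b mod p = 17^47 mod 683.
17^1 ≡ 17 (mod 683)
17^2 = (17^1)^2 ≡ 17^2 = 289 ≡ 289 (mod 683)
17^4 = (17^2)^2 ≡ 289^2 = 83521 ≡ 195 (mod 683)
17^8 = (17^4)^2 ≡ 195^2 = 38025 ≡ 460 (mod 683)
17^16 = (17^8)^2 ≡ 460^2 = 211600 ≡ 553 (mod 683)
17^32 = (17^16)^2 ≡ 553^2 = 305809 ≡ 508 (mod 683)
17^47 = 17^32 · 17^8 · 17^4 · 17^2 · 17^1 ≡ 508 · 460 · 195 · 289 · 17 ≡ 374 (mod 683).
So B = 374. Amara then computes K = B^a mod p = 374^19 mod 683.
374^1 ≡ 374 (mod 683)
374^2 = (374^1)^2 ≡ 374^2 = 139876 ≡ 544 (mod 683)
374^4 = (374^2)^2 ≡ 544^2 = 295936 ≡ 197 (mod 683)
374^8 = (374^4)^2 ≡ 197^2 = 38809 ≡ 561 (mod 683)
374^16 = (374^8)^2 ≡ 561^2 = 314721 ≡ 541 (mod 683)
374^19 = 374^16 · 374^2 · 374^1 ≡ 541 · 544 · 374 ≡ 148 (mod 683).

148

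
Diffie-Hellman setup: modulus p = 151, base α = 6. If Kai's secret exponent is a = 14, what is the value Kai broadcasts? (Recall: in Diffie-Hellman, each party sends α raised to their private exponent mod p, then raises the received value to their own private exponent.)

22

Public value = 6^14 mod 151.
6^1 ≡ 6 (mod 151)
6^2 = (6^1)^2 ≡ 6^2 = 36 ≡ 36 (mod 151)
6^4 = (6^2)^2 ≡ 36^2 = 1296 ≡ 88 (mod 151)
6^8 = (6^4)^2 ≡ 88^2 = 7744 ≡ 43 (mod 151)
6^14 = 6^8 · 6^4 · 6^2 ≡ 43 · 88 · 36 ≡ 22 (mod 151).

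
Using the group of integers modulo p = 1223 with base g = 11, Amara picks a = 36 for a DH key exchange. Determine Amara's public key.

663

Public value = 11^36 mod 1223.
11^1 ≡ 11 (mod 1223)
11^2 = (11^1)^2 ≡ 11^2 = 121 ≡ 121 (mod 1223)
11^4 = (11^2)^2 ≡ 121^2 = 14641 ≡ 1188 (mod 1223)
11^8 = (11^4)^2 ≡ 1188^2 = 1411344 ≡ 2 (mod 1223)
11^16 = (11^8)^2 ≡ 2^2 = 4 ≡ 4 (mod 1223)
11^32 = (11^16)^2 ≡ 4^2 = 16 ≡ 16 (mod 1223)
11^36 = 11^32 · 11^4 ≡ 16 · 1188 ≡ 663 (mod 1223).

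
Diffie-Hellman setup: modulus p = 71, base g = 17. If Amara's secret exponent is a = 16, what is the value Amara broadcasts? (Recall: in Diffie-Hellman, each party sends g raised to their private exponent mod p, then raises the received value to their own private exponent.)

54

Public value = 17^16 (mod 71).
17^1 ≡ 17 (mod 71)
17^2 = (17^1)^2 ≡ 17^2 = 289 ≡ 5 (mod 71)
17^4 = (17^2)^2 ≡ 5^2 = 25 ≡ 25 (mod 71)
17^8 = (17^4)^2 ≡ 25^2 = 625 ≡ 57 (mod 71)
17^16 = (17^8)^2 ≡ 57^2 = 3249 ≡ 54 (mod 71)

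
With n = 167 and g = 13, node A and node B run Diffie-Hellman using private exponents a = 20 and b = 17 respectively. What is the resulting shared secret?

16

Node A sends A = g^a mod n = 13^20 mod 167.
13^1 ≡ 13 (mod 167)
13^2 = (13^1)^2 ≡ 13^2 = 169 ≡ 2 (mod 167)
13^4 = (13^2)^2 ≡ 2^2 = 4 ≡ 4 (mod 167)
13^8 = (13^4)^2 ≡ 4^2 = 16 ≡ 16 (mod 167)
13^16 = (13^8)^2 ≡ 16^2 = 256 ≡ 89 (mod 167)
13^20 = 13^16 · 13^4 ≡ 89 · 4 ≡ 22 (mod 167).
So A = 22. Node B then computes K = A^b mod n = 22^17 mod 167.
22^1 ≡ 22 (mod 167)
22^2 = (22^1)^2 ≡ 22^2 = 484 ≡ 150 (mod 167)
22^4 = (22^2)^2 ≡ 150^2 = 22500 ≡ 122 (mod 167)
22^8 = (22^4)^2 ≡ 122^2 = 14884 ≡ 21 (mod 167)
22^16 = (22^8)^2 ≡ 21^2 = 441 ≡ 107 (mod 167)
22^17 = 22^16 · 22^1 ≡ 107 · 22 ≡ 16 (mod 167).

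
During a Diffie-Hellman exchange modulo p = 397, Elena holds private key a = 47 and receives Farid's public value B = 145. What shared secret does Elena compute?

62

Shared key K = 145^47 mod 397.
145^1 ≡ 145 (mod 397)
145^2 = (145^1)^2 ≡ 145^2 = 21025 ≡ 381 (mod 397)
145^4 = (145^2)^2 ≡ 381^2 = 145161 ≡ 256 (mod 397)
145^8 = (145^4)^2 ≡ 256^2 = 65536 ≡ 31 (mod 397)
145^16 = (145^8)^2 ≡ 31^2 = 961 ≡ 167 (mod 397)
145^32 = (145^16)^2 ≡ 167^2 = 27889 ≡ 99 (mod 397)
145^47 = 145^32 · 145^8 · 145^4 · 145^2 · 145^1 ≡ 99 · 31 · 256 · 381 · 145 ≡ 62 (mod 397).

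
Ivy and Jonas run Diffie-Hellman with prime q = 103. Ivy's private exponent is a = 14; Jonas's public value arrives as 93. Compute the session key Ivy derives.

79

Shared key K = 93^14 mod 103.
93^1 ≡ 93 (mod 103)
93^2 = (93^1)^2 ≡ 93^2 = 8649 ≡ 100 (mod 103)
93^4 = (93^2)^2 ≡ 100^2 = 10000 ≡ 9 (mod 103)
93^8 = (93^4)^2 ≡ 9^2 = 81 ≡ 81 (mod 103)
93^14 = 93^8 · 93^4 · 93^2 ≡ 81 · 9 · 100 ≡ 79 (mod 103).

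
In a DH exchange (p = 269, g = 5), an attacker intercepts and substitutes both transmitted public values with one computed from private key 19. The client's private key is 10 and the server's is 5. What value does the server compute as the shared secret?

The server receives an attacker's public value M = 5^19 mod 269 instead of the honest one.
5^1 ≡ 5 (mod 269)
5^2 = (5^1)^2 ≡ 5^2 = 25 ≡ 25 (mod 269)
5^4 = (5^2)^2 ≡ 25^2 = 625 ≡ 87 (mod 269)
5^8 = (5^4)^2 ≡ 87^2 = 7569 ≡ 37 (mod 269)
5^16 = (5^8)^2 ≡ 37^2 = 1369 ≡ 24 (mod 269)
5^19 = 5^16 · 5^2 · 5^1 ≡ 24 · 25 · 5 ≡ 41 (mod 269).
So M = 41. The server computes K = M^5 mod 269.
41^1 ≡ 41 (mod 269)
41^2 = (41^1)^2 ≡ 41^2 = 1681 ≡ 67 (mod 269)
41^4 = (41^2)^2 ≡ 67^2 = 4489 ≡ 185 (mod 269)
41^5 = 41^4 · 41^1 ≡ 185 · 41 ≡ 53 (mod 269).

53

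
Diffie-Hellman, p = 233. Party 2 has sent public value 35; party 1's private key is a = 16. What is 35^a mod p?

Shared key K = 35^16 mod 233.
35^1 ≡ 35 (mod 233)
35^2 = (35^1)^2 ≡ 35^2 = 1225 ≡ 60 (mod 233)
35^4 = (35^2)^2 ≡ 60^2 = 3600 ≡ 105 (mod 233)
35^8 = (35^4)^2 ≡ 105^2 = 11025 ≡ 74 (mod 233)
35^16 = (35^8)^2 ≡ 74^2 = 5476 ≡ 117 (mod 233)

117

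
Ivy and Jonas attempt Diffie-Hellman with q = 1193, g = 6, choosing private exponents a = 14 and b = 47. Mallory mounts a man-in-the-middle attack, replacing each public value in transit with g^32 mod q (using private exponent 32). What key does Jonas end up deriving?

743

Jonas receives Mallory's public value M = 6^32 mod 1193 instead of the honest one.
6^1 ≡ 6 (mod 1193)
6^2 = (6^1)^2 ≡ 6^2 = 36 ≡ 36 (mod 1193)
6^4 = (6^2)^2 ≡ 36^2 = 1296 ≡ 103 (mod 1193)
6^8 = (6^4)^2 ≡ 103^2 = 10609 ≡ 1065 (mod 1193)
6^16 = (6^8)^2 ≡ 1065^2 = 1134225 ≡ 875 (mod 1193)
6^32 = (6^16)^2 ≡ 875^2 = 765625 ≡ 912 (mod 1193)
So M = 912. Jonas computes K = M^47 mod 1193.
912^1 ≡ 912 (mod 1193)
912^2 = (912^1)^2 ≡ 912^2 = 831744 ≡ 223 (mod 1193)
912^4 = (912^2)^2 ≡ 223^2 = 49729 ≡ 816 (mod 1193)
912^8 = (912^4)^2 ≡ 816^2 = 665856 ≡ 162 (mod 1193)
912^16 = (912^8)^2 ≡ 162^2 = 26244 ≡ 1191 (mod 1193)
912^32 = (912^16)^2 ≡ 1191^2 = 1418481 ≡ 4 (mod 1193)
912^47 = 912^32 · 912^8 · 912^4 · 912^2 · 912^1 ≡ 4 · 162 · 816 · 223 · 912 ≡ 743 (mod 1193).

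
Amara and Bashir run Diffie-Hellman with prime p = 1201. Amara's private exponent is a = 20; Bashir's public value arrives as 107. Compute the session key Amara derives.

225

Shared key K = 107^20 mod 1201.
107^1 ≡ 107 (mod 1201)
107^2 = (107^1)^2 ≡ 107^2 = 11449 ≡ 640 (mod 1201)
107^4 = (107^2)^2 ≡ 640^2 = 409600 ≡ 59 (mod 1201)
107^8 = (107^4)^2 ≡ 59^2 = 3481 ≡ 1079 (mod 1201)
107^16 = (107^8)^2 ≡ 1079^2 = 1164241 ≡ 472 (mod 1201)
107^20 = 107^16 · 107^4 ≡ 472 · 59 ≡ 225 (mod 1201).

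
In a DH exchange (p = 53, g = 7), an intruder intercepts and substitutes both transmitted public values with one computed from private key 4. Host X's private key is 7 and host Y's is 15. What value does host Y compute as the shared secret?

44

Host Y receives an intruder's public value M = 7^4 mod 53 instead of the honest one.
7^1 ≡ 7 (mod 53)
7^2 = (7^1)^2 ≡ 7^2 = 49 ≡ 49 (mod 53)
7^4 = (7^2)^2 ≡ 49^2 = 2401 ≡ 16 (mod 53)
So M = 16. Host Y computes K = M^15 mod 53.
16^1 ≡ 16 (mod 53)
16^2 = (16^1)^2 ≡ 16^2 = 256 ≡ 44 (mod 53)
16^4 = (16^2)^2 ≡ 44^2 = 1936 ≡ 28 (mod 53)
16^8 = (16^4)^2 ≡ 28^2 = 784 ≡ 42 (mod 53)
16^15 = 16^8 · 16^4 · 16^2 · 16^1 ≡ 42 · 28 · 44 · 16 ≡ 44 (mod 53).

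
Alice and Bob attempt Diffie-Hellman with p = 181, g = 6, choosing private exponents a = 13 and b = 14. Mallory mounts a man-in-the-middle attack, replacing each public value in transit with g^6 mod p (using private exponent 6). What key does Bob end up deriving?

125

Bob receives Mallory's public value M = 6^6 mod 181 instead of the honest one.
6^1 ≡ 6 (mod 181)
6^2 = (6^1)^2 ≡ 6^2 = 36 ≡ 36 (mod 181)
6^4 = (6^2)^2 ≡ 36^2 = 1296 ≡ 29 (mod 181)
6^6 = 6^4 · 6^2 ≡ 29 · 36 ≡ 139 (mod 181).
So M = 139. Bob computes K = M^14 mod 181.
139^1 ≡ 139 (mod 181)
139^2 = (139^1)^2 ≡ 139^2 = 19321 ≡ 135 (mod 181)
139^4 = (139^2)^2 ≡ 135^2 = 18225 ≡ 125 (mod 181)
139^8 = (139^4)^2 ≡ 125^2 = 15625 ≡ 59 (mod 181)
139^14 = 139^8 · 139^4 · 139^2 ≡ 59 · 125 · 135 ≡ 125 (mod 181).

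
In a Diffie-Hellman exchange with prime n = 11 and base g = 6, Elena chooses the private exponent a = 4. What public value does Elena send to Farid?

9

Public value = 6^4 mod 11.
6^1 ≡ 6 (mod 11)
6^2 = (6^1)^2 ≡ 6^2 = 36 ≡ 3 (mod 11)
6^4 = (6^2)^2 ≡ 3^2 = 9 ≡ 9 (mod 11)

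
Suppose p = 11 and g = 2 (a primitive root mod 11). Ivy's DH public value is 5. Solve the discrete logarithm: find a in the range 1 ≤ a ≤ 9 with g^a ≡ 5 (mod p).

Try successive powers of 2 modulo 11:
2^1 ≡ 2
2^2 ≡ 4
2^3 ≡ 8
2^4 ≡ 5
Found: a = 4.

4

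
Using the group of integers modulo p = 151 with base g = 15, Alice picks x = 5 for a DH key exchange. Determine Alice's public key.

Public value = 15^5 mod 151.
15^1 ≡ 15 (mod 151)
15^2 = (15^1)^2 ≡ 15^2 = 225 ≡ 74 (mod 151)
15^4 = (15^2)^2 ≡ 74^2 = 5476 ≡ 40 (mod 151)
15^5 = 15^4 · 15^1 ≡ 40 · 15 ≡ 147 (mod 151).

147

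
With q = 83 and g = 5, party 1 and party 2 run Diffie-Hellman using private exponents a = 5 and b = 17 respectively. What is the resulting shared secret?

42

Party 2 sends B = g^b mod q = 5^17 mod 83.
5^1 ≡ 5 (mod 83)
5^2 = (5^1)^2 ≡ 5^2 = 25 ≡ 25 (mod 83)
5^4 = (5^2)^2 ≡ 25^2 = 625 ≡ 44 (mod 83)
5^8 = (5^4)^2 ≡ 44^2 = 1936 ≡ 27 (mod 83)
5^16 = (5^8)^2 ≡ 27^2 = 729 ≡ 65 (mod 83)
5^17 = 5^16 · 5^1 ≡ 65 · 5 ≡ 76 (mod 83).
So B = 76. Party 1 then computes K = B^a mod q = 76^5 mod 83.
76^1 ≡ 76 (mod 83)
76^2 = (76^1)^2 ≡ 76^2 = 5776 ≡ 49 (mod 83)
76^4 = (76^2)^2 ≡ 49^2 = 2401 ≡ 77 (mod 83)
76^5 = 76^4 · 76^1 ≡ 77 · 76 ≡ 42 (mod 83).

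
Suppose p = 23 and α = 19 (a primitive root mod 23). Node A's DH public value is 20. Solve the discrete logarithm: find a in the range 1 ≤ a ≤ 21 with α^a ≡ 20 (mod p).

15

Try successive powers of 19 modulo 23:
19^1 ≡ 19
19^2 ≡ 16
19^3 ≡ 5
19^4 ≡ 3
19^5 ≡ 11
19^6 ≡ 2
19^7 ≡ 15
19^8 ≡ 9
19^9 ≡ 10
19^10 ≡ 6
19^11 ≡ 22
19^12 ≡ 4
19^13 ≡ 7
19^14 ≡ 18
19^15 ≡ 20
Found: a = 15.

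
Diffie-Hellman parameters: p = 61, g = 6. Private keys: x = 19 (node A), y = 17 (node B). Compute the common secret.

Node A sends A = g^x mod p = 6^19 mod 61.
6^1 ≡ 6 (mod 61)
6^2 = (6^1)^2 ≡ 6^2 = 36 ≡ 36 (mod 61)
6^4 = (6^2)^2 ≡ 36^2 = 1296 ≡ 15 (mod 61)
6^8 = (6^4)^2 ≡ 15^2 = 225 ≡ 42 (mod 61)
6^16 = (6^8)^2 ≡ 42^2 = 1764 ≡ 56 (mod 61)
6^19 = 6^16 · 6^2 · 6^1 ≡ 56 · 36 · 6 ≡ 18 (mod 61).
So A = 18. Node B then computes K = A^y mod p = 18^17 mod 61.
18^1 ≡ 18 (mod 61)
18^2 = (18^1)^2 ≡ 18^2 = 324 ≡ 19 (mod 61)
18^4 = (18^2)^2 ≡ 19^2 = 361 ≡ 56 (mod 61)
18^8 = (18^4)^2 ≡ 56^2 = 3136 ≡ 25 (mod 61)
18^16 = (18^8)^2 ≡ 25^2 = 625 ≡ 15 (mod 61)
18^17 = 18^16 · 18^1 ≡ 15 · 18 ≡ 26 (mod 61).

26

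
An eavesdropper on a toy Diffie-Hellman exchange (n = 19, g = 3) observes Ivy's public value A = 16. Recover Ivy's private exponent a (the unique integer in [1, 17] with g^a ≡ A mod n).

Try successive powers of 3 modulo 19:
3^1 ≡ 3
3^2 ≡ 9
3^3 ≡ 8
3^4 ≡ 5
3^5 ≡ 15
3^6 ≡ 7
3^7 ≡ 2
3^8 ≡ 6
3^9 ≡ 18
3^10 ≡ 16
Found: a = 10.

10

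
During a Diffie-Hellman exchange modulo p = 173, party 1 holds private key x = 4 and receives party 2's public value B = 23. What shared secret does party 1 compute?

Shared key K = 23^4 mod 173.
23^1 ≡ 23 (mod 173)
23^2 = (23^1)^2 ≡ 23^2 = 529 ≡ 10 (mod 173)
23^4 = (23^2)^2 ≡ 10^2 = 100 ≡ 100 (mod 173)

100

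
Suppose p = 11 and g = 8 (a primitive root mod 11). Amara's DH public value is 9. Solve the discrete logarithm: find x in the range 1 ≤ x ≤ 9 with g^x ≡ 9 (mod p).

2

Try successive powers of 8 modulo 11:
8^1 ≡ 8
8^2 ≡ 9
Found: x = 2.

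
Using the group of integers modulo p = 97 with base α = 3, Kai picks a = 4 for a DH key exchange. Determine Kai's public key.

81

Public value = 3^4 mod 97.
3^1 ≡ 3 (mod 97)
3^2 = (3^1)^2 ≡ 3^2 = 9 ≡ 9 (mod 97)
3^4 = (3^2)^2 ≡ 9^2 = 81 ≡ 81 (mod 97)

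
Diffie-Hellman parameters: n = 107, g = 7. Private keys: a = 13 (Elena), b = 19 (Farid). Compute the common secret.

59

Farid sends B = g^b mod n = 7^19 mod 107.
7^1 ≡ 7 (mod 107)
7^2 = (7^1)^2 ≡ 7^2 = 49 ≡ 49 (mod 107)
7^4 = (7^2)^2 ≡ 49^2 = 2401 ≡ 47 (mod 107)
7^8 = (7^4)^2 ≡ 47^2 = 2209 ≡ 69 (mod 107)
7^16 = (7^8)^2 ≡ 69^2 = 4761 ≡ 53 (mod 107)
7^19 = 7^16 · 7^2 · 7^1 ≡ 53 · 49 · 7 ≡ 96 (mod 107).
So B = 96. Elena then computes K = B^a mod n = 96^13 mod 107.
96^1 ≡ 96 (mod 107)
96^2 = (96^1)^2 ≡ 96^2 = 9216 ≡ 14 (mod 107)
96^4 = (96^2)^2 ≡ 14^2 = 196 ≡ 89 (mod 107)
96^8 = (96^4)^2 ≡ 89^2 = 7921 ≡ 3 (mod 107)
96^13 = 96^8 · 96^4 · 96^1 ≡ 3 · 89 · 96 ≡ 59 (mod 107).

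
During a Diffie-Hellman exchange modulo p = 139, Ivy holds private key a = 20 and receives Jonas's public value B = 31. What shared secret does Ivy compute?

67

Shared key K = 31^20 mod 139.
31^1 ≡ 31 (mod 139)
31^2 = (31^1)^2 ≡ 31^2 = 961 ≡ 127 (mod 139)
31^4 = (31^2)^2 ≡ 127^2 = 16129 ≡ 5 (mod 139)
31^8 = (31^4)^2 ≡ 5^2 = 25 ≡ 25 (mod 139)
31^16 = (31^8)^2 ≡ 25^2 = 625 ≡ 69 (mod 139)
31^20 = 31^16 · 31^4 ≡ 69 · 5 ≡ 67 (mod 139).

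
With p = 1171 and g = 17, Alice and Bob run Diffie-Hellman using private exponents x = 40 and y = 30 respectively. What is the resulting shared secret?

549

Bob sends B = g^y mod p = 17^30 mod 1171.
17^1 ≡ 17 (mod 1171)
17^2 = (17^1)^2 ≡ 17^2 = 289 ≡ 289 (mod 1171)
17^4 = (17^2)^2 ≡ 289^2 = 83521 ≡ 380 (mod 1171)
17^8 = (17^4)^2 ≡ 380^2 = 144400 ≡ 367 (mod 1171)
17^16 = (17^8)^2 ≡ 367^2 = 134689 ≡ 24 (mod 1171)
17^30 = 17^16 · 17^8 · 17^4 · 17^2 ≡ 24 · 367 · 380 · 289 ≡ 549 (mod 1171).
So B = 549. Alice then computes K = B^x mod p = 549^40 mod 1171.
549^1 ≡ 549 (mod 1171)
549^2 = (549^1)^2 ≡ 549^2 = 301401 ≡ 454 (mod 1171)
549^4 = (549^2)^2 ≡ 454^2 = 206116 ≡ 20 (mod 1171)
549^8 = (549^4)^2 ≡ 20^2 = 400 ≡ 400 (mod 1171)
549^16 = (549^8)^2 ≡ 400^2 = 160000 ≡ 744 (mod 1171)
549^32 = (549^16)^2 ≡ 744^2 = 553536 ≡ 824 (mod 1171)
549^40 = 549^32 · 549^8 ≡ 824 · 400 ≡ 549 (mod 1171).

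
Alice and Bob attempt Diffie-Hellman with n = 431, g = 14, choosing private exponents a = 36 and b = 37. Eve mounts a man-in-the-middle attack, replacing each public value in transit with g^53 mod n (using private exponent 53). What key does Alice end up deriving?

33

Alice receives Eve's public value M = 14^53 mod 431 instead of the honest one.
14^1 ≡ 14 (mod 431)
14^2 = (14^1)^2 ≡ 14^2 = 196 ≡ 196 (mod 431)
14^4 = (14^2)^2 ≡ 196^2 = 38416 ≡ 57 (mod 431)
14^8 = (14^4)^2 ≡ 57^2 = 3249 ≡ 232 (mod 431)
14^16 = (14^8)^2 ≡ 232^2 = 53824 ≡ 380 (mod 431)
14^32 = (14^16)^2 ≡ 380^2 = 144400 ≡ 15 (mod 431)
14^53 = 14^32 · 14^16 · 14^4 · 14^1 ≡ 15 · 380 · 57 · 14 ≡ 257 (mod 431).
So M = 257. Alice computes K = M^36 mod 431.
257^1 ≡ 257 (mod 431)
257^2 = (257^1)^2 ≡ 257^2 = 66049 ≡ 106 (mod 431)
257^4 = (257^2)^2 ≡ 106^2 = 11236 ≡ 30 (mod 431)
257^8 = (257^4)^2 ≡ 30^2 = 900 ≡ 38 (mod 431)
257^16 = (257^8)^2 ≡ 38^2 = 1444 ≡ 151 (mod 431)
257^32 = (257^16)^2 ≡ 151^2 = 22801 ≡ 389 (mod 431)
257^36 = 257^32 · 257^4 ≡ 389 · 30 ≡ 33 (mod 431).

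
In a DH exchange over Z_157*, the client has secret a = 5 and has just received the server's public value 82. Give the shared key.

Shared key K = 82^5 mod 157.
82^1 ≡ 82 (mod 157)
82^2 = (82^1)^2 ≡ 82^2 = 6724 ≡ 130 (mod 157)
82^4 = (82^2)^2 ≡ 130^2 = 16900 ≡ 101 (mod 157)
82^5 = 82^4 · 82^1 ≡ 101 · 82 ≡ 118 (mod 157).

118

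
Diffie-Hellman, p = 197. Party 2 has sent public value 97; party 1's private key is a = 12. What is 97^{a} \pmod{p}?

16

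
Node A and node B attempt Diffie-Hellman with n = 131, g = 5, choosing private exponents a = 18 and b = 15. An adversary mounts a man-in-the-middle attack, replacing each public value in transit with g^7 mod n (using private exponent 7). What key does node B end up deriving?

Node B receives an adversary's public value M = 5^7 mod 131 instead of the honest one.
5^1 ≡ 5 (mod 131)
5^2 = (5^1)^2 ≡ 5^2 = 25 ≡ 25 (mod 131)
5^4 = (5^2)^2 ≡ 25^2 = 625 ≡ 101 (mod 131)
5^7 = 5^4 · 5^2 · 5^1 ≡ 101 · 25 · 5 ≡ 49 (mod 131).
So M = 49. Node B computes K = M^15 mod 131.
49^1 ≡ 49 (mod 131)
49^2 = (49^1)^2 ≡ 49^2 = 2401 ≡ 43 (mod 131)
49^4 = (49^2)^2 ≡ 43^2 = 1849 ≡ 15 (mod 131)
49^8 = (49^4)^2 ≡ 15^2 = 225 ≡ 94 (mod 131)
49^15 = 49^8 · 49^4 · 49^2 · 49^1 ≡ 94 · 15 · 43 · 49 ≡ 52 (mod 131).

52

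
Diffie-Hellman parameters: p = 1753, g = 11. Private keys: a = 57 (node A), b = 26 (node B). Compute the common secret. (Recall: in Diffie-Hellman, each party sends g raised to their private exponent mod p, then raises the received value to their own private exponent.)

638

Node B sends B = g^b mod p = 11^26 mod 1753.
11^1 ≡ 11 (mod 1753)
11^2 = (11^1)^2 ≡ 11^2 = 121 ≡ 121 (mod 1753)
11^4 = (11^2)^2 ≡ 121^2 = 14641 ≡ 617 (mod 1753)
11^8 = (11^4)^2 ≡ 617^2 = 380689 ≡ 288 (mod 1753)
11^16 = (11^8)^2 ≡ 288^2 = 82944 ≡ 553 (mod 1753)
11^26 = 11^16 · 11^8 · 11^2 ≡ 553 · 288 · 121 ≡ 215 (mod 1753).
So B = 215. Node A then computes K = B^a mod p = 215^57 mod 1753.
215^1 ≡ 215 (mod 1753)
215^2 = (215^1)^2 ≡ 215^2 = 46225 ≡ 647 (mod 1753)
215^4 = (215^2)^2 ≡ 647^2 = 418609 ≡ 1395 (mod 1753)
215^8 = (215^4)^2 ≡ 1395^2 = 1946025 ≡ 195 (mod 1753)
215^16 = (215^8)^2 ≡ 195^2 = 38025 ≡ 1212 (mod 1753)
215^32 = (215^16)^2 ≡ 1212^2 = 1468944 ≡ 1683 (mod 1753)
215^57 = 215^32 · 215^16 · 215^8 · 215^1 ≡ 1683 · 1212 · 195 · 215 ≡ 638 (mod 1753).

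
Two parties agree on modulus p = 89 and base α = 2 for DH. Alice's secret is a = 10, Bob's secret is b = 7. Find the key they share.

16

Bob sends B = α^b mod p = 2^7 mod 89.
2^1 ≡ 2 (mod 89)
2^2 = (2^1)^2 ≡ 2^2 = 4 ≡ 4 (mod 89)
2^4 = (2^2)^2 ≡ 4^2 = 16 ≡ 16 (mod 89)
2^7 = 2^4 · 2^2 · 2^1 ≡ 16 · 4 · 2 ≡ 39 (mod 89).
So B = 39. Alice then computes K = B^a mod p = 39^10 mod 89.
39^1 ≡ 39 (mod 89)
39^2 = (39^1)^2 ≡ 39^2 = 1521 ≡ 8 (mod 89)
39^4 = (39^2)^2 ≡ 8^2 = 64 ≡ 64 (mod 89)
39^8 = (39^4)^2 ≡ 64^2 = 4096 ≡ 2 (mod 89)
39^10 = 39^8 · 39^2 ≡ 2 · 8 ≡ 16 (mod 89).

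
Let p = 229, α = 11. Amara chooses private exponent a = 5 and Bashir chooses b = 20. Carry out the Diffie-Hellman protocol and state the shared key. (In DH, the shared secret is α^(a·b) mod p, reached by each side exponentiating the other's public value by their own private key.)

165

Bashir sends B = α^b mod p = 11^20 mod 229.
11^1 ≡ 11 (mod 229)
11^2 = (11^1)^2 ≡ 11^2 = 121 ≡ 121 (mod 229)
11^4 = (11^2)^2 ≡ 121^2 = 14641 ≡ 214 (mod 229)
11^8 = (11^4)^2 ≡ 214^2 = 45796 ≡ 225 (mod 229)
11^16 = (11^8)^2 ≡ 225^2 = 50625 ≡ 16 (mod 229)
11^20 = 11^16 · 11^4 ≡ 16 · 214 ≡ 218 (mod 229).
So B = 218. Amara then computes K = B^a mod p = 218^5 mod 229.
218^1 ≡ 218 (mod 229)
218^2 = (218^1)^2 ≡ 218^2 = 47524 ≡ 121 (mod 229)
218^4 = (218^2)^2 ≡ 121^2 = 14641 ≡ 214 (mod 229)
218^5 = 218^4 · 218^1 ≡ 214 · 218 ≡ 165 (mod 229).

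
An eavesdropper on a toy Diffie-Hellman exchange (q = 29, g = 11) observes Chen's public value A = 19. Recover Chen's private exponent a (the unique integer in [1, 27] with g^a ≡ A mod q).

Try successive powers of 11 modulo 29:
11^1 ≡ 11
11^2 ≡ 5
11^3 ≡ 26
11^4 ≡ 25
11^5 ≡ 14
11^6 ≡ 9
11^7 ≡ 12
11^8 ≡ 16
11^9 ≡ 2
11^10 ≡ 22
11^11 ≡ 10
11^12 ≡ 23
11^13 ≡ 21
11^14 ≡ 28
11^15 ≡ 18
11^16 ≡ 24
11^17 ≡ 3
11^18 ≡ 4
11^19 ≡ 15
11^20 ≡ 20
11^21 ≡ 17
11^22 ≡ 13
11^23 ≡ 27
11^24 ≡ 7
11^25 ≡ 19
Found: a = 25.

25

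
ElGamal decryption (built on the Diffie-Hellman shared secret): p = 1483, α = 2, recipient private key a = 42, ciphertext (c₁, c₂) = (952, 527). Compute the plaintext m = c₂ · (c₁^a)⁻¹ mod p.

1304

Shared mask s = c₁^a mod p = 952^42 mod 1483.
952^1 ≡ 952 (mod 1483)
952^2 = (952^1)^2 ≡ 952^2 = 906304 ≡ 191 (mod 1483)
952^4 = (952^2)^2 ≡ 191^2 = 36481 ≡ 889 (mod 1483)
952^8 = (952^4)^2 ≡ 889^2 = 790321 ≡ 1365 (mod 1483)
952^16 = (952^8)^2 ≡ 1365^2 = 1863225 ≡ 577 (mod 1483)
952^32 = (952^16)^2 ≡ 577^2 = 332929 ≡ 737 (mod 1483)
952^42 = 952^32 · 952^8 · 952^2 ≡ 737 · 1365 · 191 ≡ 577 (mod 1483).
So s = 577; s⁻¹ ≡ 1190 (mod 1483).
m = c₂ · s⁻¹ mod 1483 = 527 · 1190 mod 1483 = 1304.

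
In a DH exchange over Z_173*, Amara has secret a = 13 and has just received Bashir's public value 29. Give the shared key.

158

Shared key K = 29^13 mod 173.
29^1 ≡ 29 (mod 173)
29^2 = (29^1)^2 ≡ 29^2 = 841 ≡ 149 (mod 173)
29^4 = (29^2)^2 ≡ 149^2 = 22201 ≡ 57 (mod 173)
29^8 = (29^4)^2 ≡ 57^2 = 3249 ≡ 135 (mod 173)
29^13 = 29^8 · 29^4 · 29^1 ≡ 135 · 57 · 29 ≡ 158 (mod 173).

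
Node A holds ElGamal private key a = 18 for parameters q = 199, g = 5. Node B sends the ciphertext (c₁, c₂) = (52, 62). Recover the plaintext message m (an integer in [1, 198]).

Shared mask s = c₁^a mod q = 52^18 mod 199.
52^1 ≡ 52 (mod 199)
52^2 = (52^1)^2 ≡ 52^2 = 2704 ≡ 117 (mod 199)
52^4 = (52^2)^2 ≡ 117^2 = 13689 ≡ 157 (mod 199)
52^8 = (52^4)^2 ≡ 157^2 = 24649 ≡ 172 (mod 199)
52^16 = (52^8)^2 ≡ 172^2 = 29584 ≡ 132 (mod 199)
52^18 = 52^16 · 52^2 ≡ 132 · 117 ≡ 121 (mod 199).
So s = 121; s⁻¹ ≡ 125 (mod 199).
m = c₂ · s⁻¹ mod 199 = 62 · 125 mod 199 = 188.

188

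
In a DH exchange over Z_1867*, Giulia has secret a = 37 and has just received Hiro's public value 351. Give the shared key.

Shared key K = 351^37 mod 1867.
351^1 ≡ 351 (mod 1867)
351^2 = (351^1)^2 ≡ 351^2 = 123201 ≡ 1846 (mod 1867)
351^4 = (351^2)^2 ≡ 1846^2 = 3407716 ≡ 441 (mod 1867)
351^8 = (351^4)^2 ≡ 441^2 = 194481 ≡ 313 (mod 1867)
351^16 = (351^8)^2 ≡ 313^2 = 97969 ≡ 885 (mod 1867)
351^32 = (351^16)^2 ≡ 885^2 = 783225 ≡ 952 (mod 1867)
351^37 = 351^32 · 351^4 · 351^1 ≡ 952 · 441 · 351 ≡ 589 (mod 1867).

589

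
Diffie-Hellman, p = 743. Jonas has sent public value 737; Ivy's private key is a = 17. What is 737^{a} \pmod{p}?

672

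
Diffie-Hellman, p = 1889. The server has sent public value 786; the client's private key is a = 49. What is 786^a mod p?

1550

Shared key K = 786^49 mod 1889.
786^1 ≡ 786 (mod 1889)
786^2 = (786^1)^2 ≡ 786^2 = 617796 ≡ 93 (mod 1889)
786^4 = (786^2)^2 ≡ 93^2 = 8649 ≡ 1093 (mod 1889)
786^8 = (786^4)^2 ≡ 1093^2 = 1194649 ≡ 801 (mod 1889)
786^16 = (786^8)^2 ≡ 801^2 = 641601 ≡ 1230 (mod 1889)
786^32 = (786^16)^2 ≡ 1230^2 = 1512900 ≡ 1700 (mod 1889)
786^49 = 786^32 · 786^16 · 786^1 ≡ 1700 · 1230 · 786 ≡ 1550 (mod 1889).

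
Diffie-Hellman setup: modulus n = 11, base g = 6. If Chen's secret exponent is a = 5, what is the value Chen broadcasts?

Public value = 6^5 mod 11.
6^1 ≡ 6 (mod 11)
6^2 = (6^1)^2 ≡ 6^2 = 36 ≡ 3 (mod 11)
6^4 = (6^2)^2 ≡ 3^2 = 9 ≡ 9 (mod 11)
6^5 = 6^4 · 6^1 ≡ 9 · 6 ≡ 10 (mod 11).

10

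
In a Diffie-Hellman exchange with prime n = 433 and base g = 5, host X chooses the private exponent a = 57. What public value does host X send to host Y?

Public value = 5^57 mod 433.
5^1 ≡ 5 (mod 433)
5^2 = (5^1)^2 ≡ 5^2 = 25 ≡ 25 (mod 433)
5^4 = (5^2)^2 ≡ 25^2 = 625 ≡ 192 (mod 433)
5^8 = (5^4)^2 ≡ 192^2 = 36864 ≡ 59 (mod 433)
5^16 = (5^8)^2 ≡ 59^2 = 3481 ≡ 17 (mod 433)
5^32 = (5^16)^2 ≡ 17^2 = 289 ≡ 289 (mod 433)
5^57 = 5^32 · 5^16 · 5^8 · 5^1 ≡ 289 · 17 · 59 · 5 ≡ 84 (mod 433).

84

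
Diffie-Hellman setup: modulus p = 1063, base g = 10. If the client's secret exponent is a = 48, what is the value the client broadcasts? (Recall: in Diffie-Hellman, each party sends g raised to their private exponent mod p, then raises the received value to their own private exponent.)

136

Public value = 10^48 (mod 1063).
10^1 ≡ 10 (mod 1063)
10^2 = (10^1)^2 ≡ 10^2 = 100 ≡ 100 (mod 1063)
10^4 = (10^2)^2 ≡ 100^2 = 10000 ≡ 433 (mod 1063)
10^8 = (10^4)^2 ≡ 433^2 = 187489 ≡ 401 (mod 1063)
10^16 = (10^8)^2 ≡ 401^2 = 160801 ≡ 288 (mod 1063)
10^32 = (10^16)^2 ≡ 288^2 = 82944 ≡ 30 (mod 1063)
10^48 = 10^32 · 10^16 ≡ 30 · 288 ≡ 136 (mod 1063).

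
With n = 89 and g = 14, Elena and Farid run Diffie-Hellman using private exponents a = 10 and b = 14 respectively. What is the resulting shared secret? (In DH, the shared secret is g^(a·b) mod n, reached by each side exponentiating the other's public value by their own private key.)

Elena sends A = g^a mod n = 14^10 mod 89.
14^1 ≡ 14 (mod 89)
14^2 = (14^1)^2 ≡ 14^2 = 196 ≡ 18 (mod 89)
14^4 = (14^2)^2 ≡ 18^2 = 324 ≡ 57 (mod 89)
14^8 = (14^4)^2 ≡ 57^2 = 3249 ≡ 45 (mod 89)
14^10 = 14^8 · 14^2 ≡ 45 · 18 ≡ 9 (mod 89).
So A = 9. Farid then computes K = A^b mod n = 9^14 mod 89.
9^1 ≡ 9 (mod 89)
9^2 = (9^1)^2 ≡ 9^2 = 81 ≡ 81 (mod 89)
9^4 = (9^2)^2 ≡ 81^2 = 6561 ≡ 64 (mod 89)
9^8 = (9^4)^2 ≡ 64^2 = 4096 ≡ 2 (mod 89)
9^14 = 9^8 · 9^4 · 9^2 ≡ 2 · 64 · 81 ≡ 44 (mod 89).

44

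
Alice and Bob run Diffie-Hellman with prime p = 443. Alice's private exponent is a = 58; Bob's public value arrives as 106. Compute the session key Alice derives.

215

Shared key K = 106^58 mod 443.
106^1 ≡ 106 (mod 443)
106^2 = (106^1)^2 ≡ 106^2 = 11236 ≡ 161 (mod 443)
106^4 = (106^2)^2 ≡ 161^2 = 25921 ≡ 227 (mod 443)
106^8 = (106^4)^2 ≡ 227^2 = 51529 ≡ 141 (mod 443)
106^16 = (106^8)^2 ≡ 141^2 = 19881 ≡ 389 (mod 443)
106^32 = (106^16)^2 ≡ 389^2 = 151321 ≡ 258 (mod 443)
106^58 = 106^32 · 106^16 · 106^8 · 106^2 ≡ 258 · 389 · 141 · 161 ≡ 215 (mod 443).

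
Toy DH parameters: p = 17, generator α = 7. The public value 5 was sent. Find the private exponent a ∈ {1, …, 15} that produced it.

Try successive powers of 7 modulo 17:
7^1 ≡ 7
7^2 ≡ 15
7^3 ≡ 3
7^4 ≡ 4
7^5 ≡ 11
7^6 ≡ 9
7^7 ≡ 12
7^8 ≡ 16
7^9 ≡ 10
7^10 ≡ 2
7^11 ≡ 14
7^12 ≡ 13
7^13 ≡ 6
7^14 ≡ 8
7^15 ≡ 5
Found: a = 15.

15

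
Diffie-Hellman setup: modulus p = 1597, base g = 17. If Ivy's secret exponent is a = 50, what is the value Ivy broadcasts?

1221

Public value = 17^50 mod 1597.
17^1 ≡ 17 (mod 1597)
17^2 = (17^1)^2 ≡ 17^2 = 289 ≡ 289 (mod 1597)
17^4 = (17^2)^2 ≡ 289^2 = 83521 ≡ 477 (mod 1597)
17^8 = (17^4)^2 ≡ 477^2 = 227529 ≡ 755 (mod 1597)
17^16 = (17^8)^2 ≡ 755^2 = 570025 ≡ 1493 (mod 1597)
17^32 = (17^16)^2 ≡ 1493^2 = 2229049 ≡ 1234 (mod 1597)
17^50 = 17^32 · 17^16 · 17^2 ≡ 1234 · 1493 · 289 ≡ 1221 (mod 1597).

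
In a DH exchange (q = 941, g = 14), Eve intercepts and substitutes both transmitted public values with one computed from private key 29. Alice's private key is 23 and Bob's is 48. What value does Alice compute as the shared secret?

383

Alice receives Eve's public value M = 14^29 mod 941 instead of the honest one.
14^1 ≡ 14 (mod 941)
14^2 = (14^1)^2 ≡ 14^2 = 196 ≡ 196 (mod 941)
14^4 = (14^2)^2 ≡ 196^2 = 38416 ≡ 776 (mod 941)
14^8 = (14^4)^2 ≡ 776^2 = 602176 ≡ 877 (mod 941)
14^16 = (14^8)^2 ≡ 877^2 = 769129 ≡ 332 (mod 941)
14^29 = 14^16 · 14^8 · 14^4 · 14^1 ≡ 332 · 877 · 776 · 14 ≡ 320 (mod 941).
So M = 320. Alice computes K = M^23 mod 941.
320^1 ≡ 320 (mod 941)
320^2 = (320^1)^2 ≡ 320^2 = 102400 ≡ 772 (mod 941)
320^4 = (320^2)^2 ≡ 772^2 = 595984 ≡ 331 (mod 941)
320^8 = (320^4)^2 ≡ 331^2 = 109561 ≡ 405 (mod 941)
320^16 = (320^8)^2 ≡ 405^2 = 164025 ≡ 291 (mod 941)
320^23 = 320^16 · 320^4 · 320^2 · 320^1 ≡ 291 · 331 · 772 · 320 ≡ 383 (mod 941).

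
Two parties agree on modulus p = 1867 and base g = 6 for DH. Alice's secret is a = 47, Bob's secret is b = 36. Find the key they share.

1850

Alice sends A = g^a mod p = 6^47 mod 1867.
6^1 ≡ 6 (mod 1867)
6^2 = (6^1)^2 ≡ 6^2 = 36 ≡ 36 (mod 1867)
6^4 = (6^2)^2 ≡ 36^2 = 1296 ≡ 1296 (mod 1867)
6^8 = (6^4)^2 ≡ 1296^2 = 1679616 ≡ 1183 (mod 1867)
6^16 = (6^8)^2 ≡ 1183^2 = 1399489 ≡ 1106 (mod 1867)
6^32 = (6^16)^2 ≡ 1106^2 = 1223236 ≡ 351 (mod 1867)
6^47 = 6^32 · 6^8 · 6^4 · 6^2 · 6^1 ≡ 351 · 1183 · 1296 · 36 · 6 ≡ 1223 (mod 1867).
So A = 1223. Bob then computes K = A^b mod p = 1223^36 mod 1867.
1223^1 ≡ 1223 (mod 1867)
1223^2 = (1223^1)^2 ≡ 1223^2 = 1495729 ≡ 262 (mod 1867)
1223^4 = (1223^2)^2 ≡ 262^2 = 68644 ≡ 1432 (mod 1867)
1223^8 = (1223^4)^2 ≡ 1432^2 = 2050624 ≡ 658 (mod 1867)
1223^16 = (1223^8)^2 ≡ 658^2 = 432964 ≡ 1687 (mod 1867)
1223^32 = (1223^16)^2 ≡ 1687^2 = 2845969 ≡ 661 (mod 1867)
1223^36 = 1223^32 · 1223^4 ≡ 661 · 1432 ≡ 1850 (mod 1867).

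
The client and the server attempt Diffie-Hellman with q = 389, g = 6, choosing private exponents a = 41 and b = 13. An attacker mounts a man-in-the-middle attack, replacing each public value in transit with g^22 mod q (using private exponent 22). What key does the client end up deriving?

The client receives an attacker's public value M = 6^22 mod 389 instead of the honest one.
6^1 ≡ 6 (mod 389)
6^2 = (6^1)^2 ≡ 6^2 = 36 ≡ 36 (mod 389)
6^4 = (6^2)^2 ≡ 36^2 = 1296 ≡ 129 (mod 389)
6^8 = (6^4)^2 ≡ 129^2 = 16641 ≡ 303 (mod 389)
6^16 = (6^8)^2 ≡ 303^2 = 91809 ≡ 5 (mod 389)
6^22 = 6^16 · 6^4 · 6^2 ≡ 5 · 129 · 36 ≡ 269 (mod 389).
So M = 269. The client computes K = M^41 mod 389.
269^1 ≡ 269 (mod 389)
269^2 = (269^1)^2 ≡ 269^2 = 72361 ≡ 7 (mod 389)
269^4 = (269^2)^2 ≡ 7^2 = 49 ≡ 49 (mod 389)
269^8 = (269^4)^2 ≡ 49^2 = 2401 ≡ 67 (mod 389)
269^16 = (269^8)^2 ≡ 67^2 = 4489 ≡ 210 (mod 389)
269^32 = (269^16)^2 ≡ 210^2 = 44100 ≡ 143 (mod 389)
269^41 = 269^32 · 269^8 · 269^1 ≡ 143 · 67 · 269 ≡ 164 (mod 389).

164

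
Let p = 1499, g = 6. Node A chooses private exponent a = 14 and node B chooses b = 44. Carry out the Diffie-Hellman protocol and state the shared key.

1328

Node A sends A = g^a mod p = 6^14 mod 1499.
6^1 ≡ 6 (mod 1499)
6^2 = (6^1)^2 ≡ 6^2 = 36 ≡ 36 (mod 1499)
6^4 = (6^2)^2 ≡ 36^2 = 1296 ≡ 1296 (mod 1499)
6^8 = (6^4)^2 ≡ 1296^2 = 1679616 ≡ 736 (mod 1499)
6^14 = 6^8 · 6^4 · 6^2 ≡ 736 · 1296 · 36 ≡ 1223 (mod 1499).
So A = 1223. Node B then computes K = A^b mod p = 1223^44 mod 1499.
1223^1 ≡ 1223 (mod 1499)
1223^2 = (1223^1)^2 ≡ 1223^2 = 1495729 ≡ 1226 (mod 1499)
1223^4 = (1223^2)^2 ≡ 1226^2 = 1503076 ≡ 1078 (mod 1499)
1223^8 = (1223^4)^2 ≡ 1078^2 = 1162084 ≡ 359 (mod 1499)
1223^16 = (1223^8)^2 ≡ 359^2 = 128881 ≡ 1466 (mod 1499)
1223^32 = (1223^16)^2 ≡ 1466^2 = 2149156 ≡ 1089 (mod 1499)
1223^44 = 1223^32 · 1223^8 · 1223^4 ≡ 1089 · 359 · 1078 ≡ 1328 (mod 1499).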